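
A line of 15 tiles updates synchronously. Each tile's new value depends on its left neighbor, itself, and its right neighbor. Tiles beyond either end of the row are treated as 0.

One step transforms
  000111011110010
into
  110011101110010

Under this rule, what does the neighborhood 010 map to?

At position 13 the neighborhood is 010; the next row has 1 there.

1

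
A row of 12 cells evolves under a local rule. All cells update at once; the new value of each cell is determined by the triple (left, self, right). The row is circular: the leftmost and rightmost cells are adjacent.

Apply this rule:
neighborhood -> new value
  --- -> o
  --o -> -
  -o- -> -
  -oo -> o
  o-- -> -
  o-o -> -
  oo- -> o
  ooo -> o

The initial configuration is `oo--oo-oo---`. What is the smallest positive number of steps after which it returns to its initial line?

oo--oo-oo-o-
oo--oo-oo---

2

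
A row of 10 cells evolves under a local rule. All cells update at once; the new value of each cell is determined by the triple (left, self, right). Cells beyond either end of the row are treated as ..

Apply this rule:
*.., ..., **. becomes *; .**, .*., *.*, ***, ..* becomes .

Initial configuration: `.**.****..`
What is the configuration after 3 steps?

..*....***
*..***...*
.*...***..

.*...***..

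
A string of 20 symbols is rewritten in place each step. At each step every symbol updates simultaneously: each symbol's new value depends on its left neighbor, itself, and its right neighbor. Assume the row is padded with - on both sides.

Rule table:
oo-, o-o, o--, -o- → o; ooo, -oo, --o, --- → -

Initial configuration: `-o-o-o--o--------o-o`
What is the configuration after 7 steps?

step 1: -oooooo-oo-------ooo
step 2: ------oo-oo--------o
step 3: -------oo-oo-------o
step 4: --------oo-oo------o
step 5: ---------oo-oo-----o
step 6: ----------oo-oo----o
step 7: -----------oo-oo---o

-----------oo-oo---o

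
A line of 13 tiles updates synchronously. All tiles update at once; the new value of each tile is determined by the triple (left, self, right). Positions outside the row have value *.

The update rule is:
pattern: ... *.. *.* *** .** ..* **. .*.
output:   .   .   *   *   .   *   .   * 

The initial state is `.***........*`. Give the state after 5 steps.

.......*.*.*.

*.*........*.
.**.......***
*........*.**
........***.*
.......*.*.*.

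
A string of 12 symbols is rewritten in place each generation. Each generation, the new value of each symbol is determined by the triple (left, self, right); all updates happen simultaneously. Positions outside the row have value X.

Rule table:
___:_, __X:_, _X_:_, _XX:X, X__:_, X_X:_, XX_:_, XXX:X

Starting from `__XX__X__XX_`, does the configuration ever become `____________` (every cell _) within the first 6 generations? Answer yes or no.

__X______X__
____________
all cells are _ at generation 2

yes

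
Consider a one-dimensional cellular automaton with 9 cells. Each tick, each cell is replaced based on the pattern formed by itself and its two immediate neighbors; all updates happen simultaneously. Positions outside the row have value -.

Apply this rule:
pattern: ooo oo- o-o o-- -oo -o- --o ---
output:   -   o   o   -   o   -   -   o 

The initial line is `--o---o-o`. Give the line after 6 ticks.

--------o

o---o--o-
--o------
o---ooooo
--o-o---o
o--o--o--
--------o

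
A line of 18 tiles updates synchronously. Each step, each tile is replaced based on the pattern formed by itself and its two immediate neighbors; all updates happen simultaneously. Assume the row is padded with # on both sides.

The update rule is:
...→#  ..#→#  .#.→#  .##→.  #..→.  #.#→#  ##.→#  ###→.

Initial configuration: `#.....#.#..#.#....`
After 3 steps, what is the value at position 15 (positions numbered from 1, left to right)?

#

#.#######.####.###
##......##...##...
.#.#####.#.##.#.##
position 15 holds #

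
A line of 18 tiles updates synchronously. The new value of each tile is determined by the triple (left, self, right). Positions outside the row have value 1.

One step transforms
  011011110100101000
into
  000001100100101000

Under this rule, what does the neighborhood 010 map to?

At position 9 the neighborhood is 010; the next row has 1 there.

1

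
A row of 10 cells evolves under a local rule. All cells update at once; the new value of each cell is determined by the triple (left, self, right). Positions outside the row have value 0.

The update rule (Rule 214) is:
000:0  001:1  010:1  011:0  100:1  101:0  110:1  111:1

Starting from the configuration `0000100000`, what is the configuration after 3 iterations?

0001110000
0010111000
0110011100

0110011100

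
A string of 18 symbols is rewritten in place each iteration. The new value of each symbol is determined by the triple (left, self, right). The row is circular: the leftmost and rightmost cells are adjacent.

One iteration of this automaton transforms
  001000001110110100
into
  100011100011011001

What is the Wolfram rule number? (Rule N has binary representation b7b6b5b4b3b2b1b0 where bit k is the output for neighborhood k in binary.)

97

position 9: 111 → 0  (bit 7 = 0)
position 10: 110 → 1  (bit 6 = 1)
position 11: 101 → 1  (bit 5 = 1)
position 3: 100 → 0  (bit 4 = 0)
position 8: 011 → 0  (bit 3 = 0)
position 2: 010 → 0  (bit 2 = 0)
position 1: 001 → 0  (bit 1 = 0)
position 0: 000 → 1  (bit 0 = 1)
bits b7..b0 = 01100001 = 97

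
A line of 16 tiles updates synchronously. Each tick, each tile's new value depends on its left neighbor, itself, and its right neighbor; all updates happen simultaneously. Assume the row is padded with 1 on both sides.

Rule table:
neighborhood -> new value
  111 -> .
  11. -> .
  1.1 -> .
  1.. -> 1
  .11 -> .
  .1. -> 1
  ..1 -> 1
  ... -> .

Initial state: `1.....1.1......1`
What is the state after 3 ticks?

tick 1: .1...11.11....1.
tick 2: .11.1.....1..11.
tick 3: ....11...1111...

....11...1111...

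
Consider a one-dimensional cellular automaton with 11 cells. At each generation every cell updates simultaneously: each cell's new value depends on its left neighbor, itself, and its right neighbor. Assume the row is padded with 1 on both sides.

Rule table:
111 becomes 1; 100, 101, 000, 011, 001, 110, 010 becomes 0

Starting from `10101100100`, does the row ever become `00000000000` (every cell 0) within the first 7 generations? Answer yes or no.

generation 1: 00000000000
all cells are 0 at generation 1

yes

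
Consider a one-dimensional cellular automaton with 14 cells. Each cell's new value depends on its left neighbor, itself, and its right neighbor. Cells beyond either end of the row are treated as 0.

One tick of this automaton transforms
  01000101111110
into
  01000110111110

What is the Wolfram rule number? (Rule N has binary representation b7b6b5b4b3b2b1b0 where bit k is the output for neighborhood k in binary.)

228

position 8: 111 → 1  (bit 7 = 1)
position 12: 110 → 1  (bit 6 = 1)
position 6: 101 → 1  (bit 5 = 1)
position 2: 100 → 0  (bit 4 = 0)
position 7: 011 → 0  (bit 3 = 0)
position 1: 010 → 1  (bit 2 = 1)
position 0: 001 → 0  (bit 1 = 0)
position 3: 000 → 0  (bit 0 = 0)
bits b7..b0 = 11100100 = 228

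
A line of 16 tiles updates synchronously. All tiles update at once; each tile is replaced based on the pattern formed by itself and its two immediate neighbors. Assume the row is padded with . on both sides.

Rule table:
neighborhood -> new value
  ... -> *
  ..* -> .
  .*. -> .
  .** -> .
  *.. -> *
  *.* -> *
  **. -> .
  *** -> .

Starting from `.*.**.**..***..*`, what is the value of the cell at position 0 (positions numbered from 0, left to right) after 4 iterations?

iteration 1: ..*..*..*....*..
iteration 2: *..*..*..***..**
iteration 3: .*..*..*....*...
iteration 4: ..*..*..***..***
position 0 holds .

.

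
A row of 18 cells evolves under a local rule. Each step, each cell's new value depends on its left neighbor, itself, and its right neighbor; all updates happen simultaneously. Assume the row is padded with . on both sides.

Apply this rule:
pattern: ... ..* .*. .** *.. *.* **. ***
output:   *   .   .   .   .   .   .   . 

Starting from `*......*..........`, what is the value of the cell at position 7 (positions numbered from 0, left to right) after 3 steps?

..****...*********
*......*..........  (repeats step 0; period 2)
step 3: ..****...*********
position 7 holds .

.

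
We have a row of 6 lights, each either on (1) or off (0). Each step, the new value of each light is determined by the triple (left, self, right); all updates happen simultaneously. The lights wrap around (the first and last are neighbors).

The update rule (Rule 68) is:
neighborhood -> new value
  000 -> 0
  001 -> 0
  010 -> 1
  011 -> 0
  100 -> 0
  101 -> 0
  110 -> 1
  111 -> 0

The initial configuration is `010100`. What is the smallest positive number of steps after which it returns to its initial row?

010100

1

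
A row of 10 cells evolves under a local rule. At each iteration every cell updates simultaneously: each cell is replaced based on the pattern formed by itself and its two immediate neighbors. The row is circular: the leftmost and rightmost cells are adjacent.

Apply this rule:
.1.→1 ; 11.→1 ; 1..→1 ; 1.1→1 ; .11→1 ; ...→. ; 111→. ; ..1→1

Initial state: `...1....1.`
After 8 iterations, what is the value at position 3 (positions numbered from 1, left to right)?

..111..111
111.1111.1
..111..111  (repeats iteration 1; period 2)
iteration 8: 111.1111.1
position 3 holds 1

1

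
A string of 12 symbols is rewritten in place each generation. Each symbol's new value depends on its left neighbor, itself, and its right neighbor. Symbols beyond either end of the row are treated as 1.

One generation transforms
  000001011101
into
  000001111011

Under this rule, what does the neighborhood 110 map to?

0

At position 9 the neighborhood is 110; the next row has 0 there.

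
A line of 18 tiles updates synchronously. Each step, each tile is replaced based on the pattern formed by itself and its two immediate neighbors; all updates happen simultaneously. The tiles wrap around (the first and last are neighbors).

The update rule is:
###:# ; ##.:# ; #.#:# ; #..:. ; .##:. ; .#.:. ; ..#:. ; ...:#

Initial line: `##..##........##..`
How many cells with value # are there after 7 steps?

10

step 1: .#...#.######..#..
step 2: ...#..#.#####....#
step 3: .#.....#.####.##..
step 4: ...###..#.####.#.#
step 5: .#..##...#.####.#.
step 6: .....#.#..#.####..
step 7: ####..#....#.###.#
count of #: 10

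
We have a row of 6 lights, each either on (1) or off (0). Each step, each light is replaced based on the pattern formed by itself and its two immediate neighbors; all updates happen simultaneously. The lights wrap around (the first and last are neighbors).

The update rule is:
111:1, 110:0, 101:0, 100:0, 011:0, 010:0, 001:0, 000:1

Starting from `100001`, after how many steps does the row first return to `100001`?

001100
100001

2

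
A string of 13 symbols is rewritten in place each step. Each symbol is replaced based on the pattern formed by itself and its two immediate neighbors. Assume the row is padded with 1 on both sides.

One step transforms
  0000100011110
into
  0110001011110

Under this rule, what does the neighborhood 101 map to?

At position 12 the neighborhood is 101; the next row has 0 there.

0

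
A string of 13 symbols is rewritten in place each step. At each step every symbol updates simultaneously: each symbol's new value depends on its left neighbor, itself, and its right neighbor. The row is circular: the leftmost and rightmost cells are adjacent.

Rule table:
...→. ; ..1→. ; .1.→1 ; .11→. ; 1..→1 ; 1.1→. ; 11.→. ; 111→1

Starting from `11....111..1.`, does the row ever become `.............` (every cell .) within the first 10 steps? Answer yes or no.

..1....1.1.1.
..11...1.1.11
1...1..1.1...
11..11.1.11..
..1....1...1.
..11...11..11
1...1....1...
11..11...11..
..1...1....1.
..11..11...11
step 10 is ..11..11...11, still not uniform .

no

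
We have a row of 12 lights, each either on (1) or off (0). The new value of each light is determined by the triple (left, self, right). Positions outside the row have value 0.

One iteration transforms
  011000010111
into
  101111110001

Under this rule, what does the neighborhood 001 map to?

1

At position 0 the neighborhood is 001; the next row has 1 there.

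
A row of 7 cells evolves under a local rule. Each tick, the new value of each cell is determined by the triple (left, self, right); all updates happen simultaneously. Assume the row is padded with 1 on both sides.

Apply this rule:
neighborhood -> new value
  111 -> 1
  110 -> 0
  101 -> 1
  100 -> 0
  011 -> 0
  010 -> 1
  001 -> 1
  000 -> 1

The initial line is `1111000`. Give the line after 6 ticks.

1011101

1110011
1100101
1001110
0010101
0111110
1011101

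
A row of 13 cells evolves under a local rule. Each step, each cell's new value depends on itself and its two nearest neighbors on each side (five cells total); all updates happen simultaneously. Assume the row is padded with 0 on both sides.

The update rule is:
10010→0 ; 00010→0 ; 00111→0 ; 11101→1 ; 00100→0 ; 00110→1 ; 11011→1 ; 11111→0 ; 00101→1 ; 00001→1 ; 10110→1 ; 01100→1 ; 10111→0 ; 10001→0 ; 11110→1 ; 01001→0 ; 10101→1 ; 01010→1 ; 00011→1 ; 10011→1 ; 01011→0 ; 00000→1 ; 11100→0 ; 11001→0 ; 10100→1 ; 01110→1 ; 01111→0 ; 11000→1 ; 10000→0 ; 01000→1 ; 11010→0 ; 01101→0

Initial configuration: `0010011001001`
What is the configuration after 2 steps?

0101010101111

1000111000000
0101010101111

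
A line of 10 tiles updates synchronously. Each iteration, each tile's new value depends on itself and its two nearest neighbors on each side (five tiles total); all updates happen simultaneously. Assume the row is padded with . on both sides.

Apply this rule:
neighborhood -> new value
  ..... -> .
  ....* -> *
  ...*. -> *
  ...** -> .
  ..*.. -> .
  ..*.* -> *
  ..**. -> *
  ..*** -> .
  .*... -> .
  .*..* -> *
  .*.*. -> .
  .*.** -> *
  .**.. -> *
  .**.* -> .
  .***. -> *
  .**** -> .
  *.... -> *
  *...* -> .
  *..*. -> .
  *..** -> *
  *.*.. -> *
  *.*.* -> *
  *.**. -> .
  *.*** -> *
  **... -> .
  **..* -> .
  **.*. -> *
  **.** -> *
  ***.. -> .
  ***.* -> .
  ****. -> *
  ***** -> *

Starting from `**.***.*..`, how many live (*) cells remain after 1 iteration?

7

*.***.**.*
count of *: 7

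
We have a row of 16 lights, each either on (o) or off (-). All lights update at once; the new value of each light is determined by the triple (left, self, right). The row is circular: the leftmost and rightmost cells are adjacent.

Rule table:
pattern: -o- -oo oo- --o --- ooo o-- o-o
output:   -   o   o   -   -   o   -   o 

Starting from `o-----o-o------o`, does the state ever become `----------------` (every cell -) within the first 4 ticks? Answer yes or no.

no

o------o-------o
o--------------o
o--------------o  (fixed point — unchanged through tick 4)
tick 4 is o--------------o, still not uniform -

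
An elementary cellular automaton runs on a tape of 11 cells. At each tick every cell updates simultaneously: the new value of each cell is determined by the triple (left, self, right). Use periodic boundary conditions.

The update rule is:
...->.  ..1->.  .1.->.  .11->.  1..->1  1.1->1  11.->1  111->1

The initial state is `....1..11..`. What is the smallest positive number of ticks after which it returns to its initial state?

.....1..11.
......1..11
1......1..1
11......1..
.11......1.
..11......1
1..11......
.1..11.....
..1..11....
...1..11...
....1..11..

11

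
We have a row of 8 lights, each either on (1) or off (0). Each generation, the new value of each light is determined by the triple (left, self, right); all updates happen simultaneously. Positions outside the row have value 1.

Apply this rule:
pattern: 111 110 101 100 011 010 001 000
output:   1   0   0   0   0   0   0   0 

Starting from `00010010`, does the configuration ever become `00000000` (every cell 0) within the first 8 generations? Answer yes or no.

00000000
all cells are 0 at generation 1

yes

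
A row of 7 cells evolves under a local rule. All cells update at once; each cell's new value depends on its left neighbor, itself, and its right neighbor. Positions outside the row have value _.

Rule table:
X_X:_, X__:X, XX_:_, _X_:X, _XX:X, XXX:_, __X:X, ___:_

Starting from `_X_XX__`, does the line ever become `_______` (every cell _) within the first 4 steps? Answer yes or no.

no

XX_X_X_
X__X_XX
XXXX_X_
X____XX
step 4 is X____XX, still not uniform _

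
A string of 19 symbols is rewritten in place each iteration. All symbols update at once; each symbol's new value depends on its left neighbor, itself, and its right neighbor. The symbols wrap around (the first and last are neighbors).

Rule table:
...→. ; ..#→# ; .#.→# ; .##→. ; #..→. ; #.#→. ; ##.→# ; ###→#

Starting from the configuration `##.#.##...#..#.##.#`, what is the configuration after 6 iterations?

.#.#.##.#.#..#.##.#

##.#..#..##.##..#..
.#.#.##.#.#..#.##.#
.#.#..#.#.#.##..#.#
.#.#.##.#.#..#.##.#  (repeats iteration 2; period 2)
iteration 6: .#.#.##.#.#..#.##.#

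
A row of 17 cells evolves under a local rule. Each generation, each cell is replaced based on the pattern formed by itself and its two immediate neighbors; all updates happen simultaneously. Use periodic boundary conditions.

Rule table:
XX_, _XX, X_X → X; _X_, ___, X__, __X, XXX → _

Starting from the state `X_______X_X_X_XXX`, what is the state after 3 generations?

___________XX_X__

X________X_X_XX__
__________X_XXX__
___________XX_X__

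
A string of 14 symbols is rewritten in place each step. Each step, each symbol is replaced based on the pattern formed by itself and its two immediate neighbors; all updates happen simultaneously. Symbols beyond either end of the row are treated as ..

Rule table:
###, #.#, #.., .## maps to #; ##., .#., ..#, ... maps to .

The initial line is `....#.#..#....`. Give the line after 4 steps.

........#.#..#

.....#.#..#...
......#.#..#..
.......#.#..#.
........#.#..#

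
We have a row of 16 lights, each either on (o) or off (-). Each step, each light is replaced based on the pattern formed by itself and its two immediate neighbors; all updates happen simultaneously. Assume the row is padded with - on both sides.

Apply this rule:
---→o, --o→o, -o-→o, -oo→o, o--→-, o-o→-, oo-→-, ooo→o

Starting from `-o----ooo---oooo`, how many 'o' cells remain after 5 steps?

step 1: oo-ooooo--ooooo-
step 2: o--oooo--ooooo--
step 3: o-oooo--ooooo--o
step 4: o-ooo--ooooo--oo
step 5: o-oo--ooooo--oo-
count of o: 10

10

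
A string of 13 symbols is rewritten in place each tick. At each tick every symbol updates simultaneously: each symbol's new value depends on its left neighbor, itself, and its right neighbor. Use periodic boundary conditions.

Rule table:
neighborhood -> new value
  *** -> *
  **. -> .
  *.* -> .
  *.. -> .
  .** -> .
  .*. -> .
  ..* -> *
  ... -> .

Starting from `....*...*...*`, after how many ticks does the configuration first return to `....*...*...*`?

13

...*...*...*.
..*...*...*..
.*...*...*...
*...*...*....
...*...*....*
..*...*....*.
.*...*....*..
*...*....*...
...*....*...*
..*....*...*.
.*....*...*..
*....*...*...
....*...*...*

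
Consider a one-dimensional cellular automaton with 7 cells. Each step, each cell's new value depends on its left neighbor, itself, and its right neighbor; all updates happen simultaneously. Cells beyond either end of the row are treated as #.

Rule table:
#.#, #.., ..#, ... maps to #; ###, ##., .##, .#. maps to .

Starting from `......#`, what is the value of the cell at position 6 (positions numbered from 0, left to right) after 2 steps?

######.
......#
position 6 holds #

#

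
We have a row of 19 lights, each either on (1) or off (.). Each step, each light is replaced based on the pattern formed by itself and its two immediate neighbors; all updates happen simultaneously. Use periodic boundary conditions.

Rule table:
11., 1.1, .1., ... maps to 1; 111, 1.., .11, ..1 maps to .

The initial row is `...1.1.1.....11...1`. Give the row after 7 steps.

step 1: .1.11111.111..1.1.1
step 2: 111....11..1..11111
step 3: ..1.11..1..1.......
step 4: 1.11.1..1..1.111111
step 5: 11.111..1..11......
step 6: .11..1..1...1.1111.
step 7: ..1..1..1.1.11...1.

..1..1..1.1.11...1.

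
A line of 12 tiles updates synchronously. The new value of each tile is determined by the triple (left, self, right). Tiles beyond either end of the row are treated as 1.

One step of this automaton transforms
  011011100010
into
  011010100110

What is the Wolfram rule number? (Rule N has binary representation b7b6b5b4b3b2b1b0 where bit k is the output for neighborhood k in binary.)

position 5: 111 → 0  (bit 7 = 0)
position 2: 110 → 1  (bit 6 = 1)
position 0: 101 → 0  (bit 5 = 0)
position 7: 100 → 0  (bit 4 = 0)
position 1: 011 → 1  (bit 3 = 1)
position 10: 010 → 1  (bit 2 = 1)
position 9: 001 → 1  (bit 1 = 1)
position 8: 000 → 0  (bit 0 = 0)
bits b7..b0 = 01001110 = 78

78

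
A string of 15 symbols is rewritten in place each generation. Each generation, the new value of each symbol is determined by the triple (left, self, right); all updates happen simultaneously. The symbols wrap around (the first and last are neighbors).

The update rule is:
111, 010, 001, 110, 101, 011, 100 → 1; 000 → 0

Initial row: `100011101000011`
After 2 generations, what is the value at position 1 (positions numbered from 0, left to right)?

1

110111111100111
111111111111111
position 1 holds 1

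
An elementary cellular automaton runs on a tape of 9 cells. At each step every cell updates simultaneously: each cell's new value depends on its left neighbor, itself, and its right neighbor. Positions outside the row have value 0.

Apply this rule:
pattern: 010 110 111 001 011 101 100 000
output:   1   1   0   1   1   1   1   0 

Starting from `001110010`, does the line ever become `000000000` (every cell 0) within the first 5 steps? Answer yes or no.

no

011011111
111110001
100011011
110111111
111100001
step 5 is 111100001, still not uniform 0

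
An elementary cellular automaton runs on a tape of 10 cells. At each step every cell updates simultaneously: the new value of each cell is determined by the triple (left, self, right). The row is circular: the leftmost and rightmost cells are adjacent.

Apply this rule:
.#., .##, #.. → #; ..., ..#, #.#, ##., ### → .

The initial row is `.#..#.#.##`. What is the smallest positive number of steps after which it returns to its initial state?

.##.#.#.#.
.#..#.#.##

2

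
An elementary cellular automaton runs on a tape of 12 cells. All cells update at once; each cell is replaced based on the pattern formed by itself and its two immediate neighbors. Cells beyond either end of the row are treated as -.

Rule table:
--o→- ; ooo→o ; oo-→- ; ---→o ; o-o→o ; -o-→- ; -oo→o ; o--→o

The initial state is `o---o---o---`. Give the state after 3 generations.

--o-o-o-oo-o

-oo--oo--ooo
-o-o-o-o-oo-
--o-o-o-oo-o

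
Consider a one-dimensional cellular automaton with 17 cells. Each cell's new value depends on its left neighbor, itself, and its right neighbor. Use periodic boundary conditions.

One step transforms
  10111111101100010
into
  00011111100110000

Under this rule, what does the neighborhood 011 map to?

At position 2 the neighborhood is 011; the next row has 0 there.

0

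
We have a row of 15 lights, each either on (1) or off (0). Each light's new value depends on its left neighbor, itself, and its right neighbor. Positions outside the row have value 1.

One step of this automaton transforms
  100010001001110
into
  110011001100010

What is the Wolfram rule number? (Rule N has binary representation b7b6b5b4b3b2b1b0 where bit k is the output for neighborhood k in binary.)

position 12: 111 → 0  (bit 7 = 0)
position 0: 110 → 1  (bit 6 = 1)
position 14: 101 → 0  (bit 5 = 0)
position 1: 100 → 1  (bit 4 = 1)
position 11: 011 → 0  (bit 3 = 0)
position 4: 010 → 1  (bit 2 = 1)
position 3: 001 → 0  (bit 1 = 0)
position 2: 000 → 0  (bit 0 = 0)
bits b7..b0 = 01010100 = 84

84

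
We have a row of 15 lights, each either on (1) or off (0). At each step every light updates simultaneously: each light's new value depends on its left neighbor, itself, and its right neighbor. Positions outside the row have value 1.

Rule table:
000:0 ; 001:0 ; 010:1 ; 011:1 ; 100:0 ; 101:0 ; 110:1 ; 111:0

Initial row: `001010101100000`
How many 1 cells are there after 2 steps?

5

001010101100000  (fixed point — unchanged through step 2)
count of 1: 5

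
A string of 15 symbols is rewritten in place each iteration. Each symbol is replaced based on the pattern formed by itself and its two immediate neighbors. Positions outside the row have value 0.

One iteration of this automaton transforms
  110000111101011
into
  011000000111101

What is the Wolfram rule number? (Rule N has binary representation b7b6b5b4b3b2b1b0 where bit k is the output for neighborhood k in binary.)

position 7: 111 → 0  (bit 7 = 0)
position 1: 110 → 1  (bit 6 = 1)
position 10: 101 → 1  (bit 5 = 1)
position 2: 100 → 1  (bit 4 = 1)
position 0: 011 → 0  (bit 3 = 0)
position 11: 010 → 1  (bit 2 = 1)
position 5: 001 → 0  (bit 1 = 0)
position 3: 000 → 0  (bit 0 = 0)
bits b7..b0 = 01110100 = 116

116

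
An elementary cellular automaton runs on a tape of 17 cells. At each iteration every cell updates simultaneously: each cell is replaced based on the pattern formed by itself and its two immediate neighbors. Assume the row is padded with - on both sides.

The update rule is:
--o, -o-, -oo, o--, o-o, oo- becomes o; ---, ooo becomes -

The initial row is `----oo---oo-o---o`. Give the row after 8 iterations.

---oooo-oooooo-oo
--oo--ooo----oooo
-oooooo-oo--oo--o
oo----ooooooooooo
ooo--oo---------o
o-oooooo-------oo
ooo----oo-----ooo
o-oo--oooo---oo-o

o-oo--oooo---oo-o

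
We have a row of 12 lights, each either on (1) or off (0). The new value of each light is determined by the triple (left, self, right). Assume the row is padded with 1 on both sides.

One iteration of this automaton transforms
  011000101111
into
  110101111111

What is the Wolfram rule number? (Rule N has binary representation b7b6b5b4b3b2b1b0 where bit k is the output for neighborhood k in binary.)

position 9: 111 → 1  (bit 7 = 1)
position 2: 110 → 0  (bit 6 = 0)
position 0: 101 → 1  (bit 5 = 1)
position 3: 100 → 1  (bit 4 = 1)
position 1: 011 → 1  (bit 3 = 1)
position 6: 010 → 1  (bit 2 = 1)
position 5: 001 → 1  (bit 1 = 1)
position 4: 000 → 0  (bit 0 = 0)
bits b7..b0 = 10111110 = 190

190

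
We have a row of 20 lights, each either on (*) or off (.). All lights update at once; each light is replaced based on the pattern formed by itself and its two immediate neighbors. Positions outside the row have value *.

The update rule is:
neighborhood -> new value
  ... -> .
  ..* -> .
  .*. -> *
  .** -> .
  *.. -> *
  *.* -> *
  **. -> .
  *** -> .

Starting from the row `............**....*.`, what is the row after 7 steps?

*.............*...**
.*............**....
***.............*...
...*............**..
*..**.............*.
.*...*............**
***..**.............

***..**.............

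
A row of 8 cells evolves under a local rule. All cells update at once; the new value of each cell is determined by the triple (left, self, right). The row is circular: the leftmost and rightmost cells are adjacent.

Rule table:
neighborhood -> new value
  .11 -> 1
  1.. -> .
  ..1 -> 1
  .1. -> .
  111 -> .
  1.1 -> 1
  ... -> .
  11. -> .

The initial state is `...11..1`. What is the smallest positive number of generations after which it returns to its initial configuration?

..11..1.
.11..1..
11..1...
1..1...1
..1...11
.1...11.
1...11..
...11..1

8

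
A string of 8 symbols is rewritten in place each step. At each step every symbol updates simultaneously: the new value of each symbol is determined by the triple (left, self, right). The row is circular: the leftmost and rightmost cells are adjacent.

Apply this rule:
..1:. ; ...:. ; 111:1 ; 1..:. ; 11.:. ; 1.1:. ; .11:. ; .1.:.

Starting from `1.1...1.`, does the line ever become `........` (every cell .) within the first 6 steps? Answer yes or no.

........
all cells are . at step 1

yes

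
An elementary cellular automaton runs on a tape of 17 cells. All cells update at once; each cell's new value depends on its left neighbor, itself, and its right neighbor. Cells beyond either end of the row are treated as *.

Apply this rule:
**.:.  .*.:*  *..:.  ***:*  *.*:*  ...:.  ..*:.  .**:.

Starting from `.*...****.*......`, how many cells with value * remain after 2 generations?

2

**....**.**......
*.......*........
count of *: 2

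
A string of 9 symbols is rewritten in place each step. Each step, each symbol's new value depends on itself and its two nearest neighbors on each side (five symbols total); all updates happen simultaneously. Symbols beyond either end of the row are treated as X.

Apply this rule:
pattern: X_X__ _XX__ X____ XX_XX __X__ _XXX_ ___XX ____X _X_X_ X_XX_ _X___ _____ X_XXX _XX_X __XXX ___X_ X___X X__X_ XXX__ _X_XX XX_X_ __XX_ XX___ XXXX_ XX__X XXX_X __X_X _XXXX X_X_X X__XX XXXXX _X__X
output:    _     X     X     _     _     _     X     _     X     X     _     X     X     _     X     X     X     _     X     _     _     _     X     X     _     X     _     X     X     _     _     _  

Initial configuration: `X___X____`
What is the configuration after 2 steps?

__XX____X

XXXX__X_X
__XX____X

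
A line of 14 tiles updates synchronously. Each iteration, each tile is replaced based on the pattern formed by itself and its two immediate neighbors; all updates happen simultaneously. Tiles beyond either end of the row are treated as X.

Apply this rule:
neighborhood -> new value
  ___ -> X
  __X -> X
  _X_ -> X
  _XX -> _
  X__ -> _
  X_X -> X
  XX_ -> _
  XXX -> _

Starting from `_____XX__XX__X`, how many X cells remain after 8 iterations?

6

_XXXX___X___X_
X_____XXX_XXXX
__XXXX___X____
_X_____XXX_XXX
XX_XXXX___X___
__X_____XXX_XX
_XX_XXXX___X__
X__X_____XXX_X
count of X: 6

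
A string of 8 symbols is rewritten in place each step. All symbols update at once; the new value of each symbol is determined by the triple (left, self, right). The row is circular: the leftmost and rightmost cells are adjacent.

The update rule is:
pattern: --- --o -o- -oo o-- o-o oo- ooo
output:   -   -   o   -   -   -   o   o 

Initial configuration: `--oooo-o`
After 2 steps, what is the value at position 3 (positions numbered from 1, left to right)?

-

step 1: ---ooo-o
step 2: ----oo-o
position 3 holds -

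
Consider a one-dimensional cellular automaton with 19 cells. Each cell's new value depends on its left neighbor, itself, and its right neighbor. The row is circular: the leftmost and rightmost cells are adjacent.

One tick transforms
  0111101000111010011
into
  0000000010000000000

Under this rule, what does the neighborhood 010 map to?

At position 6 the neighborhood is 010; the next row has 0 there.

0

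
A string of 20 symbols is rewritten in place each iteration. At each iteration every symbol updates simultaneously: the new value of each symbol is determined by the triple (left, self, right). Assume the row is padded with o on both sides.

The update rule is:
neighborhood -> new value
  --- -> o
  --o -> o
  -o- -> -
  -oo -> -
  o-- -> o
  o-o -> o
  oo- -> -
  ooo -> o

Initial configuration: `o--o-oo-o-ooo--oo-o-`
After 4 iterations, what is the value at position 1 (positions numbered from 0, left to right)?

-oo-o--o-o-o-oo--o-o
o--o-oo-o-o-o--oo-o-
-oo-o--o-o-o-oo--o-o  (repeats iteration 1; period 2)
iteration 4: o--o-oo-o-o-o--oo-o-
position 1 holds -

-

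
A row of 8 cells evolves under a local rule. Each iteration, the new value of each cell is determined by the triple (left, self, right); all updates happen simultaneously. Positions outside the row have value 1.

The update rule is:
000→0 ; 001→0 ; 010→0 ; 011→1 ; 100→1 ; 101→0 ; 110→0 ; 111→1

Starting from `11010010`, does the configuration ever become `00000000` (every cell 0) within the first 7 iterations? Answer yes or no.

no

iteration 1: 10001000
iteration 2: 01000100
iteration 3: 00100010
iteration 4: 10010000
iteration 5: 01001000
iteration 6: 00100100
iteration 7: 10010010
iteration 7 is 10010010, still not uniform 0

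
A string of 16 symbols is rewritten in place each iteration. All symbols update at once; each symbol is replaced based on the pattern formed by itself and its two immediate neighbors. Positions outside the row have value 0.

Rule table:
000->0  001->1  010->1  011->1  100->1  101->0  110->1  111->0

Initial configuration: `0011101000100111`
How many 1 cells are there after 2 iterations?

0110101101111101
1110101101000101
count of 1: 9

9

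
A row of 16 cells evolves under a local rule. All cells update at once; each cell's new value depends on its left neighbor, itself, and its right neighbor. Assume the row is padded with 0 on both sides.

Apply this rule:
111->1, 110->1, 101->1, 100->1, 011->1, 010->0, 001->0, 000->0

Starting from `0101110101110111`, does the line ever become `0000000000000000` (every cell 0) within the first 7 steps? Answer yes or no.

no

0011111011111111
0011111111111111
0011111111111111  (fixed point — unchanged through step 7)
step 7 is 0011111111111111, still not uniform 0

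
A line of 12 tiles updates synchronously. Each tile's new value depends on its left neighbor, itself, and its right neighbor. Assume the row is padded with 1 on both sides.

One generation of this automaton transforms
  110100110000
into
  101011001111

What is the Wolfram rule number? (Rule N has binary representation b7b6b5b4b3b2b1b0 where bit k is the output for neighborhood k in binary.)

179

position 0: 111 → 1  (bit 7 = 1)
position 1: 110 → 0  (bit 6 = 0)
position 2: 101 → 1  (bit 5 = 1)
position 4: 100 → 1  (bit 4 = 1)
position 6: 011 → 0  (bit 3 = 0)
position 3: 010 → 0  (bit 2 = 0)
position 5: 001 → 1  (bit 1 = 1)
position 9: 000 → 1  (bit 0 = 1)
bits b7..b0 = 10110011 = 179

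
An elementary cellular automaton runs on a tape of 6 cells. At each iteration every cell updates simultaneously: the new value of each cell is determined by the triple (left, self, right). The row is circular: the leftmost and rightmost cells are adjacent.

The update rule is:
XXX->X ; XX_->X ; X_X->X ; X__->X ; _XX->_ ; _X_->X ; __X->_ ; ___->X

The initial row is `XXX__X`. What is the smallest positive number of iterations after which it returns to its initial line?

6

XXXX__
_XXXX_
__XXXX
X__XXX
XX__XX
XXX__X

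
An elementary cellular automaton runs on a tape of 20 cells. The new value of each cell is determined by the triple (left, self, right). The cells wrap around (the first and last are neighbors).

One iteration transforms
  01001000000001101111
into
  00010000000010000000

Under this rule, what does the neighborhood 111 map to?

0

At position 17 the neighborhood is 111; the next row has 0 there.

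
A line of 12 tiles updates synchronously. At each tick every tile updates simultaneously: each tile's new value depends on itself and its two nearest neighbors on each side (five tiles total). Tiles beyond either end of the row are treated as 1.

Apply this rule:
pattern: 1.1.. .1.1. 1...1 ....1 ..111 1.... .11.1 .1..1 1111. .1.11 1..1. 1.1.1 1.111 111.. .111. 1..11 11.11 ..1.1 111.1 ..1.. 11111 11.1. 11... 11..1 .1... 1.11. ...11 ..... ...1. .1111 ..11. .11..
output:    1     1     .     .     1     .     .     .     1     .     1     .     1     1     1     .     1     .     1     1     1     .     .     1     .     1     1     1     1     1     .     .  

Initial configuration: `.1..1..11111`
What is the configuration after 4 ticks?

11.11..11111

tick 1: .1.11..11111
tick 2: ...1.1.11111
tick 3: ..1.1..11111
tick 4: 11.11..11111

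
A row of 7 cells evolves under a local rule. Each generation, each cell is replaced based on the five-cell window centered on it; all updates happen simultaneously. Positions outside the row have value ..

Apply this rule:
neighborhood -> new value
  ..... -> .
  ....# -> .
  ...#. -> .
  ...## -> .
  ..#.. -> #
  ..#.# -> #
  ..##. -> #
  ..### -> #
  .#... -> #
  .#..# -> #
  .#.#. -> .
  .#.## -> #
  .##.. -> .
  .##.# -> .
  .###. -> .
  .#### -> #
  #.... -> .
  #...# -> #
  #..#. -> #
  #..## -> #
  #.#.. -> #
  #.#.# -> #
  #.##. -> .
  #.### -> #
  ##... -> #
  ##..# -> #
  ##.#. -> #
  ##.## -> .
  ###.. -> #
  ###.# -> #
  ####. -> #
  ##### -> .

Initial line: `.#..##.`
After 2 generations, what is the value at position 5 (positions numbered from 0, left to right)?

.####.#
.######
position 5 holds #

#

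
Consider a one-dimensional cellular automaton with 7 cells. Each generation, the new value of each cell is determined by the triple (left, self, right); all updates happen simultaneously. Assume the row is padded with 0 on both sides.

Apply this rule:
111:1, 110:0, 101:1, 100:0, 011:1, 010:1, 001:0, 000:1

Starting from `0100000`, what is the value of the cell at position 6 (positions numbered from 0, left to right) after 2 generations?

0101111
0111110
position 6 holds 0

0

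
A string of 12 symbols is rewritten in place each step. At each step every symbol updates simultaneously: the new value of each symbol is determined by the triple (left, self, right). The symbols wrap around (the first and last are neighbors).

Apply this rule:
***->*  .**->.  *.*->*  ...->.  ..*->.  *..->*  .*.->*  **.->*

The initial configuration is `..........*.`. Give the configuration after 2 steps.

*..........*

step 1: ..........**
step 2: *..........*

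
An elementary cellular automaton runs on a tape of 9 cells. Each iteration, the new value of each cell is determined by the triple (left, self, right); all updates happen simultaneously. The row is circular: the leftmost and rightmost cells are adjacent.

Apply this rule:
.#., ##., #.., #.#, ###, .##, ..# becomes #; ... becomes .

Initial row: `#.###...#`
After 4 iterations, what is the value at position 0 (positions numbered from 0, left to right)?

iteration 1: ######.##
iteration 2: #########
iteration 3: #########  (fixed point — unchanged through iteration 4)
position 0 holds #

#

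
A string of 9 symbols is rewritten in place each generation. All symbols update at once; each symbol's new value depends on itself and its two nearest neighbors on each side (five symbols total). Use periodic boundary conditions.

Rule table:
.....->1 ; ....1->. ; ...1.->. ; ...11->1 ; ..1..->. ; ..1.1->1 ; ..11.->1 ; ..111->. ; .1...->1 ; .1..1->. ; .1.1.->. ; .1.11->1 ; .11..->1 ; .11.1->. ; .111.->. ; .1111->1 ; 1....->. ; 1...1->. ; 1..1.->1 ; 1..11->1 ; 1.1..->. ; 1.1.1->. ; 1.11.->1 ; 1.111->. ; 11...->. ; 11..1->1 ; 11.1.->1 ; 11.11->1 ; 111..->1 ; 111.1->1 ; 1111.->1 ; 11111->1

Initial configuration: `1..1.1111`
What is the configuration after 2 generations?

111111.11

generation 1: 11111.111
generation 2: 111111.11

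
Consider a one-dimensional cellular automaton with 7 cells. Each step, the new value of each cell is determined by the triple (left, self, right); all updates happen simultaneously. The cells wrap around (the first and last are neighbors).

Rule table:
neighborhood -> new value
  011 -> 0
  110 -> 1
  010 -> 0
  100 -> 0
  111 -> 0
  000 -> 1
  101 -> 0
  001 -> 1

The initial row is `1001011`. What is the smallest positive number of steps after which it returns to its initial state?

21

1010000
0000111
0111001
0001010
1110000
0010111
0100001
0001110
1110010
0010100
1100001
0101110
1000010
0011100
1100101
0101000
1000011
1011100
0000101
0111000
1001011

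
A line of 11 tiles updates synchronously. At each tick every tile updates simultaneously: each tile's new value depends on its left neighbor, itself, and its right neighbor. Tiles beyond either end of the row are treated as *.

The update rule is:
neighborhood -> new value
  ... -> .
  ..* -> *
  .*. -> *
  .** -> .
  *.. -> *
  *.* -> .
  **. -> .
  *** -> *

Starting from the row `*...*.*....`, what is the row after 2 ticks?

.*.**.**..*
.*......**.

.*......**.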